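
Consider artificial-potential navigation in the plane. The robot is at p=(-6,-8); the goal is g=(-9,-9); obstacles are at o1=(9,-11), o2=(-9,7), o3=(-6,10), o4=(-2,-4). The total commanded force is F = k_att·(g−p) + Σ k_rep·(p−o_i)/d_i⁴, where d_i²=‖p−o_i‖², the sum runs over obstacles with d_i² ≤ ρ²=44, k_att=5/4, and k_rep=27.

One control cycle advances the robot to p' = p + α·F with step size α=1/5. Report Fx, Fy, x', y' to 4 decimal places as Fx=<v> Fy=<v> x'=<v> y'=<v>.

F_att = 5/4·(g−p) = 5/4·(-3,-1) = (-3.7500,-1.2500)
o1: d²=234 > ρ²=44 → inactive
o2: d²=234 > ρ²=44 → inactive
o3: d²=324 > ρ²=44 → inactive
o4: d²=32 ≤ ρ²=44; F_rep = 27·(-4,-4)/32² = (-0.1055,-0.1055)
F = F_att + ΣF_rep = (-3.8555,-1.3555)
p' = p + 1/5·F = (-6.7711,-8.2711)

Fx=-3.8555 Fy=-1.3555 x'=-6.7711 y'=-8.2711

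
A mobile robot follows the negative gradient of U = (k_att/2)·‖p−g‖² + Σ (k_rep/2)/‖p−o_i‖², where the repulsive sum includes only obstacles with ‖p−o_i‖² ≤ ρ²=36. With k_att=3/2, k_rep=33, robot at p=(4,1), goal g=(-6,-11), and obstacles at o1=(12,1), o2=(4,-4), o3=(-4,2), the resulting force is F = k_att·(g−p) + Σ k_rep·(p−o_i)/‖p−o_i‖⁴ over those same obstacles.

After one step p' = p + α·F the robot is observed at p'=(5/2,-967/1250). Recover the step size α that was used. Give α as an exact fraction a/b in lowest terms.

F_att = 3/2·(g−p) = 3/2·(-10,-12) = (-15.0000,-18.0000)
o1: d²=64 > ρ²=36 → inactive
o2: d²=25 ≤ ρ²=36; F_rep = 33·(0,5)/25² = (0.0000,0.2640)
o3: d²=65 > ρ²=36 → inactive
F = F_att + ΣF_rep = (-15.0000,-17.7360)
Δp = p'−p = (-1.5000,-1.7736); α = Δx/Fx = (-3/2) / (-15) = 1/10
check: Δy/Fy = (-2217/1250) / (-2217/125) = 1/10 ✓

α = 1/10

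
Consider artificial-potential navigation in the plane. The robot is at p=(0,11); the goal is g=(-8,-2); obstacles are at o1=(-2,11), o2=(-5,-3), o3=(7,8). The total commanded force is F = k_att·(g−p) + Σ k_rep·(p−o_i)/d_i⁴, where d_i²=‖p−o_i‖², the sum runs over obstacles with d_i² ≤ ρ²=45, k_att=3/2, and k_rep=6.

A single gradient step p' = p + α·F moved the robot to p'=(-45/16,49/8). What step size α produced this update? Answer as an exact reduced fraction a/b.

F_att = 3/2·(g−p) = 3/2·(-8,-13) = (-12.0000,-19.5000)
o1: d²=4 ≤ ρ²=45; F_rep = 6·(2,0)/4² = (0.7500,0.0000)
o2: d²=221 > ρ²=45 → inactive
o3: d²=58 > ρ²=45 → inactive
F = F_att + ΣF_rep = (-11.2500,-19.5000)
Δp = p'−p = (-2.8125,-4.8750); α = Δx/Fx = (-45/16) / (-45/4) = 1/4
check: Δy/Fy = (-39/8) / (-39/2) = 1/4 ✓

α = 1/4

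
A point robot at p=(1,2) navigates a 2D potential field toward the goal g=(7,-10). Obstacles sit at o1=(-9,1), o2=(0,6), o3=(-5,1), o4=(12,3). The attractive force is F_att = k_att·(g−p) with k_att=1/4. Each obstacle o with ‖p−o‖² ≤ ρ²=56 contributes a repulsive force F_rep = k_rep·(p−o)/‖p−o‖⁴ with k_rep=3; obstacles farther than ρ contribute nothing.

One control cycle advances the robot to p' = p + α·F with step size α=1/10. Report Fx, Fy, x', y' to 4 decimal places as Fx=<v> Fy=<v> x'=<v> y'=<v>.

Fx=1.5235 Fy=-3.0393 x'=1.1524 y'=1.6961

F_att = 1/4·(g−p) = 1/4·(6,-12) = (1.5000,-3.0000)
o1: d²=101 > ρ²=56 → inactive
o2: d²=17 ≤ ρ²=56; F_rep = 3·(1,-4)/17² = (0.0104,-0.0415)
o3: d²=37 ≤ ρ²=56; F_rep = 3·(6,1)/37² = (0.0131,0.0022)
o4: d²=122 > ρ²=56 → inactive
F = F_att + ΣF_rep = (1.5235,-3.0393)
p' = p + 1/10·F = (1.1524,1.6961)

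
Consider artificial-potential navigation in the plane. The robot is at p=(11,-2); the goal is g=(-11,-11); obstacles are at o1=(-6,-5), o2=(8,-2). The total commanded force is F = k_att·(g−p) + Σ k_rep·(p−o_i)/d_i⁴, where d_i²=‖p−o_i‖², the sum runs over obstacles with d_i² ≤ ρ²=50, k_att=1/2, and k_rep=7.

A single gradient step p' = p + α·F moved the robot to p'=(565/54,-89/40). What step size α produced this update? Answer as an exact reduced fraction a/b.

F_att = 1/2·(g−p) = 1/2·(-22,-9) = (-11.0000,-4.5000)
o1: d²=298 > ρ²=50 → inactive
o2: d²=9 ≤ ρ²=50; F_rep = 7·(3,0)/9² = (0.2593,0.0000)
F = F_att + ΣF_rep = (-10.7407,-4.5000)
Δp = p'−p = (-0.5370,-0.2250); α = Δx/Fx = (-29/54) / (-290/27) = 1/20
check: Δy/Fy = (-9/40) / (-9/2) = 1/20 ✓

α = 1/20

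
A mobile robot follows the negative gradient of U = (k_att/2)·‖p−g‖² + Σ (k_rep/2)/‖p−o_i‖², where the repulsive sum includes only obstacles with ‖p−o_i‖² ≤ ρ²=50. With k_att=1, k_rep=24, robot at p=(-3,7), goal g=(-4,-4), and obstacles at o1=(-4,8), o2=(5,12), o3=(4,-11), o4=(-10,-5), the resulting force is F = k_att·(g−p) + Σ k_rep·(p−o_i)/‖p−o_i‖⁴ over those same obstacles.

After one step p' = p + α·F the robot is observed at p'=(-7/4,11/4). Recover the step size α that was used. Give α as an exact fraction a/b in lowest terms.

α = 1/4

F_att = 1·(g−p) = 1·(-1,-11) = (-1.0000,-11.0000)
o1: d²=2 ≤ ρ²=50; F_rep = 24·(1,-1)/2² = (6.0000,-6.0000)
o2: d²=89 > ρ²=50 → inactive
o3: d²=373 > ρ²=50 → inactive
o4: d²=193 > ρ²=50 → inactive
F = F_att + ΣF_rep = (5.0000,-17.0000)
Δp = p'−p = (1.2500,-4.2500); α = Δx/Fx = (5/4) / (5) = 1/4
check: Δy/Fy = (-17/4) / (-17) = 1/4 ✓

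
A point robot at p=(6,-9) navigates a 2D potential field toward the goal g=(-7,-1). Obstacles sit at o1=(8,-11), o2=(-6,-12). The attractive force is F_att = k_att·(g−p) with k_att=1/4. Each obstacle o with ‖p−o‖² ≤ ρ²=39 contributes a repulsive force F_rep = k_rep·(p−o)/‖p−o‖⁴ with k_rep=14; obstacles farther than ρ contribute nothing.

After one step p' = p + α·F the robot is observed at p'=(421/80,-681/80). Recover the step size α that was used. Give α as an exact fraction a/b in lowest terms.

F_att = 1/4·(g−p) = 1/4·(-13,8) = (-3.2500,2.0000)
o1: d²=8 ≤ ρ²=39; F_rep = 14·(-2,2)/8² = (-0.4375,0.4375)
o2: d²=153 > ρ²=39 → inactive
F = F_att + ΣF_rep = (-3.6875,2.4375)
Δp = p'−p = (-0.7375,0.4875); α = Δx/Fx = (-59/80) / (-59/16) = 1/5
check: Δy/Fy = (39/80) / (39/16) = 1/5 ✓

α = 1/5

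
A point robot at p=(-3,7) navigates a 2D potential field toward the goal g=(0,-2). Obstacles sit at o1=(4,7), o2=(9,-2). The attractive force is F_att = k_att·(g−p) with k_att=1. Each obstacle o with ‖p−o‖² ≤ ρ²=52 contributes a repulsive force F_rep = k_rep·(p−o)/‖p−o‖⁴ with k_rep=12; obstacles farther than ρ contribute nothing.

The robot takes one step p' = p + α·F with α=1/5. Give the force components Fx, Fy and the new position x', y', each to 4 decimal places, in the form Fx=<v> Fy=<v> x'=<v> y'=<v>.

F_att = 1·(g−p) = 1·(3,-9) = (3.0000,-9.0000)
o1: d²=49 ≤ ρ²=52; F_rep = 12·(-7,0)/49² = (-0.0350,0.0000)
o2: d²=225 > ρ²=52 → inactive
F = F_att + ΣF_rep = (2.9650,-9.0000)
p' = p + 1/5·F = (-2.4070,5.2000)

Fx=2.9650 Fy=-9.0000 x'=-2.4070 y'=5.2000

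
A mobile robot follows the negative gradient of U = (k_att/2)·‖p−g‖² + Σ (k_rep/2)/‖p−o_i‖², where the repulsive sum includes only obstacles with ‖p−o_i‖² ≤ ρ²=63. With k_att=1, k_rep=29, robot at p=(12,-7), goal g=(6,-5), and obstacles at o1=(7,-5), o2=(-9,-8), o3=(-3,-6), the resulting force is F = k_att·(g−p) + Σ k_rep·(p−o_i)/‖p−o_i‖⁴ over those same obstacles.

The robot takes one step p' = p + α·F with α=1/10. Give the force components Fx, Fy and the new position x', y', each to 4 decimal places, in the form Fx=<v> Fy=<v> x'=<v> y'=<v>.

F_att = 1·(g−p) = 1·(-6,2) = (-6.0000,2.0000)
o1: d²=29 ≤ ρ²=63; F_rep = 29·(5,-2)/29² = (0.1724,-0.0690)
o2: d²=442 > ρ²=63 → inactive
o3: d²=226 > ρ²=63 → inactive
F = F_att + ΣF_rep = (-5.8276,1.9310)
p' = p + 1/10·F = (11.4172,-6.8069)

Fx=-5.8276 Fy=1.9310 x'=11.4172 y'=-6.8069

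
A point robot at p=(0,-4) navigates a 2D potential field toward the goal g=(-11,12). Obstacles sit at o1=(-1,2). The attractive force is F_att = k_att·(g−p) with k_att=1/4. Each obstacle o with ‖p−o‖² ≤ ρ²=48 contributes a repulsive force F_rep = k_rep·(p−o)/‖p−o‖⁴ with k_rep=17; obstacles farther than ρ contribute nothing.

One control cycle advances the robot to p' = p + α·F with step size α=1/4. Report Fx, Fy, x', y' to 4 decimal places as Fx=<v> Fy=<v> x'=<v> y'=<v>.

Fx=-2.7376 Fy=3.9255 x'=-0.6844 y'=-3.0186

F_att = 1/4·(g−p) = 1/4·(-11,16) = (-2.7500,4.0000)
o1: d²=37 ≤ ρ²=48; F_rep = 17·(1,-6)/37² = (0.0124,-0.0745)
F = F_att + ΣF_rep = (-2.7376,3.9255)
p' = p + 1/4·F = (-0.6844,-3.0186)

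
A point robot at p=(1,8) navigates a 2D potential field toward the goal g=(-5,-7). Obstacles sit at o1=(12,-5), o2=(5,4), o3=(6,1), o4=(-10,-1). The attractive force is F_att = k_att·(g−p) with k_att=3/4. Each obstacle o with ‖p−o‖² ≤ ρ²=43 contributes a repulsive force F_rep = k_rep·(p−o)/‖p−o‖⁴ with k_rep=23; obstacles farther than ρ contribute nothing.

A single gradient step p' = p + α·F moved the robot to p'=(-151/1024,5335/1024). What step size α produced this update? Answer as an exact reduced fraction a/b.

F_att = 3/4·(g−p) = 3/4·(-6,-15) = (-4.5000,-11.2500)
o1: d²=290 > ρ²=43 → inactive
o2: d²=32 ≤ ρ²=43; F_rep = 23·(-4,4)/32² = (-0.0898,0.0898)
o3: d²=74 > ρ²=43 → inactive
o4: d²=202 > ρ²=43 → inactive
F = F_att + ΣF_rep = (-4.5898,-11.1602)
Δp = p'−p = (-1.1475,-2.7900); α = Δx/Fx = (-1175/1024) / (-1175/256) = 1/4
check: Δy/Fy = (-2857/1024) / (-2857/256) = 1/4 ✓

α = 1/4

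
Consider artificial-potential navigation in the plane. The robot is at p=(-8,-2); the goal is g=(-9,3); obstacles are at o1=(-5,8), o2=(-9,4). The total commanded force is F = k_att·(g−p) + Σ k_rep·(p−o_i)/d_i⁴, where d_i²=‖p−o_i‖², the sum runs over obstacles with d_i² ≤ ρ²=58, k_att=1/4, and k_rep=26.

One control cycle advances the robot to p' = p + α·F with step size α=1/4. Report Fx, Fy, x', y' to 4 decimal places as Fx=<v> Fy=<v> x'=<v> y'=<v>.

Fx=-0.2310 Fy=1.1360 x'=-8.0578 y'=-1.7160

F_att = 1/4·(g−p) = 1/4·(-1,5) = (-0.2500,1.2500)
o1: d²=109 > ρ²=58 → inactive
o2: d²=37 ≤ ρ²=58; F_rep = 26·(1,-6)/37² = (0.0190,-0.1140)
F = F_att + ΣF_rep = (-0.2310,1.1360)
p' = p + 1/4·F = (-8.0578,-1.7160)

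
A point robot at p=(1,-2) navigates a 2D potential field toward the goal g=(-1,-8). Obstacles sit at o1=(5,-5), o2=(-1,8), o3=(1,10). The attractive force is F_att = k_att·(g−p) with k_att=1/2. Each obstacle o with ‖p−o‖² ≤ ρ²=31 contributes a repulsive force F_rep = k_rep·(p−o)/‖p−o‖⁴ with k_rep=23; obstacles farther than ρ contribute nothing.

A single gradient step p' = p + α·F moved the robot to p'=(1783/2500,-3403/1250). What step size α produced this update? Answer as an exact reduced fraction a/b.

F_att = 1/2·(g−p) = 1/2·(-2,-6) = (-1.0000,-3.0000)
o1: d²=25 ≤ ρ²=31; F_rep = 23·(-4,3)/25² = (-0.1472,0.1104)
o2: d²=104 > ρ²=31 → inactive
o3: d²=144 > ρ²=31 → inactive
F = F_att + ΣF_rep = (-1.1472,-2.8896)
Δp = p'−p = (-0.2868,-0.7224); α = Δx/Fx = (-717/2500) / (-717/625) = 1/4
check: Δy/Fy = (-903/1250) / (-1806/625) = 1/4 ✓

α = 1/4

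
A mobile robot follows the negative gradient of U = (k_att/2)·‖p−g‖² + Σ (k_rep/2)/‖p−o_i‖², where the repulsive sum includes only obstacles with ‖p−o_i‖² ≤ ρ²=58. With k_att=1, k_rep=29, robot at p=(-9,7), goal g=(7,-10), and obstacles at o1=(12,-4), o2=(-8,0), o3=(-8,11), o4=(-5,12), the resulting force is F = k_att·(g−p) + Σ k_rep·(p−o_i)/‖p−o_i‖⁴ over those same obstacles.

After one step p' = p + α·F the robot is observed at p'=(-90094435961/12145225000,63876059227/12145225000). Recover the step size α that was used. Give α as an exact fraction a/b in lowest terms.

F_att = 1·(g−p) = 1·(16,-17) = (16.0000,-17.0000)
o1: d²=562 > ρ²=58 → inactive
o2: d²=50 ≤ ρ²=58; F_rep = 29·(-1,7)/50² = (-0.0116,0.0812)
o3: d²=17 ≤ ρ²=58; F_rep = 29·(-1,-4)/17² = (-0.1003,-0.4014)
o4: d²=41 ≤ ρ²=58; F_rep = 29·(-4,-5)/41² = (-0.0690,-0.0863)
F = F_att + ΣF_rep = (15.8190,-17.4064)
Δp = p'−p = (1.5819,-1.7406); α = Δx/Fx = (19212589039/12145225000) / (19212589039/1214522500) = 1/10
check: Δy/Fy = (-21140515773/12145225000) / (-21140515773/1214522500) = 1/10 ✓

α = 1/10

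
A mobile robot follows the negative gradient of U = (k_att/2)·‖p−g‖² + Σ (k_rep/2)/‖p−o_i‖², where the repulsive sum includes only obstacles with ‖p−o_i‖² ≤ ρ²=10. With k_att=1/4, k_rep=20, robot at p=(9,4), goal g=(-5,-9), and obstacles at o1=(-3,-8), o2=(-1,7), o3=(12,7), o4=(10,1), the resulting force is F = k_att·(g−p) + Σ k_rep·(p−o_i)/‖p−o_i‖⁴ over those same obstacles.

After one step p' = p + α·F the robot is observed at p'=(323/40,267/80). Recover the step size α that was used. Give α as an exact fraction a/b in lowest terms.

F_att = 1/4·(g−p) = 1/4·(-14,-13) = (-3.5000,-3.2500)
o1: d²=288 > ρ²=10 → inactive
o2: d²=109 > ρ²=10 → inactive
o3: d²=18 > ρ²=10 → inactive
o4: d²=10 ≤ ρ²=10; F_rep = 20·(-1,3)/10² = (-0.2000,0.6000)
F = F_att + ΣF_rep = (-3.7000,-2.6500)
Δp = p'−p = (-0.9250,-0.6625); α = Δx/Fx = (-37/40) / (-37/10) = 1/4
check: Δy/Fy = (-53/80) / (-53/20) = 1/4 ✓

α = 1/4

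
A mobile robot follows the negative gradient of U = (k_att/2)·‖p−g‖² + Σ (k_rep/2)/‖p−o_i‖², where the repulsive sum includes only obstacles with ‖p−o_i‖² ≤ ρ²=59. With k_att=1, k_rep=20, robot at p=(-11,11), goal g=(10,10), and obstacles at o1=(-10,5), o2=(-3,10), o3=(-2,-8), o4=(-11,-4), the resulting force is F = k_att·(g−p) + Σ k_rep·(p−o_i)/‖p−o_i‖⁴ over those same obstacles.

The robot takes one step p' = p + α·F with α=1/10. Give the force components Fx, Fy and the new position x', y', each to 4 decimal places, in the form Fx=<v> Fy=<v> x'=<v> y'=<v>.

Fx=20.9854 Fy=-0.9123 x'=-8.9015 y'=10.9088

F_att = 1·(g−p) = 1·(21,-1) = (21.0000,-1.0000)
o1: d²=37 ≤ ρ²=59; F_rep = 20·(-1,6)/37² = (-0.0146,0.0877)
o2: d²=65 > ρ²=59 → inactive
o3: d²=442 > ρ²=59 → inactive
o4: d²=225 > ρ²=59 → inactive
F = F_att + ΣF_rep = (20.9854,-0.9123)
p' = p + 1/10·F = (-8.9015,10.9088)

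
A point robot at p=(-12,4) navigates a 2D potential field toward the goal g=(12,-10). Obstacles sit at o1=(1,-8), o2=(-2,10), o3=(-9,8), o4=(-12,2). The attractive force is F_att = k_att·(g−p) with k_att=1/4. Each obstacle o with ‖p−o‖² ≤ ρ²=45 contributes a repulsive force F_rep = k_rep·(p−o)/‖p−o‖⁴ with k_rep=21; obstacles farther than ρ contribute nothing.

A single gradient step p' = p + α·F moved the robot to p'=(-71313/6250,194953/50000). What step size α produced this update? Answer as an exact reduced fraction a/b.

F_att = 1/4·(g−p) = 1/4·(24,-14) = (6.0000,-3.5000)
o1: d²=313 > ρ²=45 → inactive
o2: d²=136 > ρ²=45 → inactive
o3: d²=25 ≤ ρ²=45; F_rep = 21·(-3,-4)/25² = (-0.1008,-0.1344)
o4: d²=4 ≤ ρ²=45; F_rep = 21·(0,2)/4² = (0.0000,2.6250)
F = F_att + ΣF_rep = (5.8992,-1.0094)
Δp = p'−p = (0.5899,-0.1009); α = Δx/Fx = (3687/6250) / (3687/625) = 1/10
check: Δy/Fy = (-5047/50000) / (-5047/5000) = 1/10 ✓

α = 1/10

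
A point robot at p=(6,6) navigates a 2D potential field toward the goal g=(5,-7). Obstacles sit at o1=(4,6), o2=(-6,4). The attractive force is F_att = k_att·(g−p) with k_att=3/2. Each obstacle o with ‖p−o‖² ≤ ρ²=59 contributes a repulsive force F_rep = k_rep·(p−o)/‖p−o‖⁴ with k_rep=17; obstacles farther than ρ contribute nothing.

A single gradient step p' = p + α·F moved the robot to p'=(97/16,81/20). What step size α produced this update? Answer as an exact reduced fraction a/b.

F_att = 3/2·(g−p) = 3/2·(-1,-13) = (-1.5000,-19.5000)
o1: d²=4 ≤ ρ²=59; F_rep = 17·(2,0)/4² = (2.1250,0.0000)
o2: d²=148 > ρ²=59 → inactive
F = F_att + ΣF_rep = (0.6250,-19.5000)
Δp = p'−p = (0.0625,-1.9500); α = Δx/Fx = (1/16) / (5/8) = 1/10
check: Δy/Fy = (-39/20) / (-39/2) = 1/10 ✓

α = 1/10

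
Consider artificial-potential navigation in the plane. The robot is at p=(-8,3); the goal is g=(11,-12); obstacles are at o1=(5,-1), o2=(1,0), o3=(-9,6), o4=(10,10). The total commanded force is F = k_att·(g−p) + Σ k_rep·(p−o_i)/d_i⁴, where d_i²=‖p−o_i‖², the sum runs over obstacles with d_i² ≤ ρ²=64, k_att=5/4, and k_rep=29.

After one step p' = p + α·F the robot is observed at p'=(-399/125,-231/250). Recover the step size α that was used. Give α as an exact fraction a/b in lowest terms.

α = 1/5

F_att = 5/4·(g−p) = 5/4·(19,-15) = (23.7500,-18.7500)
o1: d²=185 > ρ²=64 → inactive
o2: d²=90 > ρ²=64 → inactive
o3: d²=10 ≤ ρ²=64; F_rep = 29·(1,-3)/10² = (0.2900,-0.8700)
o4: d²=373 > ρ²=64 → inactive
F = F_att + ΣF_rep = (24.0400,-19.6200)
Δp = p'−p = (4.8080,-3.9240); α = Δx/Fx = (601/125) / (601/25) = 1/5
check: Δy/Fy = (-981/250) / (-981/50) = 1/5 ✓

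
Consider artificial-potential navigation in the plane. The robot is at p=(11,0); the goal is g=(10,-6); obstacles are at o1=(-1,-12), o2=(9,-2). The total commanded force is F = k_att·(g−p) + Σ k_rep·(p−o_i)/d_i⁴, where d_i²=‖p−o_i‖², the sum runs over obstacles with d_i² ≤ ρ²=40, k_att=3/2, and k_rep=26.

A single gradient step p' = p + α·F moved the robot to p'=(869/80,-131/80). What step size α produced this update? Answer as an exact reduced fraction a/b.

α = 1/5

F_att = 3/2·(g−p) = 3/2·(-1,-6) = (-1.5000,-9.0000)
o1: d²=288 > ρ²=40 → inactive
o2: d²=8 ≤ ρ²=40; F_rep = 26·(2,2)/8² = (0.8125,0.8125)
F = F_att + ΣF_rep = (-0.6875,-8.1875)
Δp = p'−p = (-0.1375,-1.6375); α = Δx/Fx = (-11/80) / (-11/16) = 1/5
check: Δy/Fy = (-131/80) / (-131/16) = 1/5 ✓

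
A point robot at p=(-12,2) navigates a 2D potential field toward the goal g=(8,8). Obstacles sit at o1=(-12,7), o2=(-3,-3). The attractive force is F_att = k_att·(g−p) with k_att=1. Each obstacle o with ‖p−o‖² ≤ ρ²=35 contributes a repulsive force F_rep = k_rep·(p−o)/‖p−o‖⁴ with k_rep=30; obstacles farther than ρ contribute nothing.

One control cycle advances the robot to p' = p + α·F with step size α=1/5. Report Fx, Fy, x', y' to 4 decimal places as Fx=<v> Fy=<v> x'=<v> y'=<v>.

F_att = 1·(g−p) = 1·(20,6) = (20.0000,6.0000)
o1: d²=25 ≤ ρ²=35; F_rep = 30·(0,-5)/25² = (0.0000,-0.2400)
o2: d²=106 > ρ²=35 → inactive
F = F_att + ΣF_rep = (20.0000,5.7600)
p' = p + 1/5·F = (-8.0000,3.1520)

Fx=20.0000 Fy=5.7600 x'=-8.0000 y'=3.1520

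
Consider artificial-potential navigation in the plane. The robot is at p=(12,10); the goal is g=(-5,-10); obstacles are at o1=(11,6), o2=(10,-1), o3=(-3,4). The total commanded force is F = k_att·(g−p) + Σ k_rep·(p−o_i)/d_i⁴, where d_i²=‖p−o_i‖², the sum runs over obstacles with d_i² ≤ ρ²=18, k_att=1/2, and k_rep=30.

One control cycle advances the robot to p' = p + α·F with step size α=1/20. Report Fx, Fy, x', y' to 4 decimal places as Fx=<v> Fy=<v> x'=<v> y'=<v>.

F_att = 1/2·(g−p) = 1/2·(-17,-20) = (-8.5000,-10.0000)
o1: d²=17 ≤ ρ²=18; F_rep = 30·(1,4)/17² = (0.1038,0.4152)
o2: d²=125 > ρ²=18 → inactive
o3: d²=261 > ρ²=18 → inactive
F = F_att + ΣF_rep = (-8.3962,-9.5848)
p' = p + 1/20·F = (11.5802,9.5208)

Fx=-8.3962 Fy=-9.5848 x'=11.5802 y'=9.5208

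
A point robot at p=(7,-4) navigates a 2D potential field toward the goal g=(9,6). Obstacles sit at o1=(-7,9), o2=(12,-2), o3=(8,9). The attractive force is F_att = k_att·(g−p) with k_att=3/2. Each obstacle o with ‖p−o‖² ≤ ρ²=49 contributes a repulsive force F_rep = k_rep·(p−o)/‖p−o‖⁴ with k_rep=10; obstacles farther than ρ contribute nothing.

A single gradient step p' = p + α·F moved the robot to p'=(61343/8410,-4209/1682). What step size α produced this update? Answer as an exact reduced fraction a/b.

α = 1/10

F_att = 3/2·(g−p) = 3/2·(2,10) = (3.0000,15.0000)
o1: d²=365 > ρ²=49 → inactive
o2: d²=29 ≤ ρ²=49; F_rep = 10·(-5,-2)/29² = (-0.0595,-0.0238)
o3: d²=170 > ρ²=49 → inactive
F = F_att + ΣF_rep = (2.9405,14.9762)
Δp = p'−p = (0.2941,1.4976); α = Δx/Fx = (2473/8410) / (2473/841) = 1/10
check: Δy/Fy = (2519/1682) / (12595/841) = 1/10 ✓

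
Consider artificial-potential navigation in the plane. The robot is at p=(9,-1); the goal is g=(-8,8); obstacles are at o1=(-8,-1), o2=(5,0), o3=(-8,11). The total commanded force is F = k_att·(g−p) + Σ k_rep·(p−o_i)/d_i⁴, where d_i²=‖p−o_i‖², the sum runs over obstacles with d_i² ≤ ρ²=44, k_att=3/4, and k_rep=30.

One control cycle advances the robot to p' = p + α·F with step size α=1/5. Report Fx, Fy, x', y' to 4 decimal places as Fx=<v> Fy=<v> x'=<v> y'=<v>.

Fx=-12.3348 Fy=6.6462 x'=6.5330 y'=0.3292

F_att = 3/4·(g−p) = 3/4·(-17,9) = (-12.7500,6.7500)
o1: d²=289 > ρ²=44 → inactive
o2: d²=17 ≤ ρ²=44; F_rep = 30·(4,-1)/17² = (0.4152,-0.1038)
o3: d²=433 > ρ²=44 → inactive
F = F_att + ΣF_rep = (-12.3348,6.6462)
p' = p + 1/5·F = (6.5330,0.3292)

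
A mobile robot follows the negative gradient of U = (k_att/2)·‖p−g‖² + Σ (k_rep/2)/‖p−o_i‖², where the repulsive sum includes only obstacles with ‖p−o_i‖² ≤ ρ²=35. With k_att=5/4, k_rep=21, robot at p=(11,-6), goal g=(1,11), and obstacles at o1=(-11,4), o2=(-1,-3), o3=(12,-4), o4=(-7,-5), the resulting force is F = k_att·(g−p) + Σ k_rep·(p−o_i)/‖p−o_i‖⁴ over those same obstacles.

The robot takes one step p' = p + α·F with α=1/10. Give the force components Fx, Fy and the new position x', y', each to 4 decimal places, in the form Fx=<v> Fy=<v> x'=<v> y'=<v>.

F_att = 5/4·(g−p) = 5/4·(-10,17) = (-12.5000,21.2500)
o1: d²=584 > ρ²=35 → inactive
o2: d²=153 > ρ²=35 → inactive
o3: d²=5 ≤ ρ²=35; F_rep = 21·(-1,-2)/5² = (-0.8400,-1.6800)
o4: d²=325 > ρ²=35 → inactive
F = F_att + ΣF_rep = (-13.3400,19.5700)
p' = p + 1/10·F = (9.6660,-4.0430)

Fx=-13.3400 Fy=19.5700 x'=9.6660 y'=-4.0430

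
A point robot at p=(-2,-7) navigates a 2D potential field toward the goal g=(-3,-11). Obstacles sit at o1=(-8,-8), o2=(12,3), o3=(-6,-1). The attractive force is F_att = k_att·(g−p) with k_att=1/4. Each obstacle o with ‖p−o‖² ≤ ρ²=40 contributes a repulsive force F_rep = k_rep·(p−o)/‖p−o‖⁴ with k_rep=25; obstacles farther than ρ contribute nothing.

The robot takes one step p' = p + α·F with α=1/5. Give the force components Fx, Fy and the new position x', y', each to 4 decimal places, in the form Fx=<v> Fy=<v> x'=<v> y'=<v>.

F_att = 1/4·(g−p) = 1/4·(-1,-4) = (-0.2500,-1.0000)
o1: d²=37 ≤ ρ²=40; F_rep = 25·(6,1)/37² = (0.1096,0.0183)
o2: d²=296 > ρ²=40 → inactive
o3: d²=52 > ρ²=40 → inactive
F = F_att + ΣF_rep = (-0.1404,-0.9817)
p' = p + 1/5·F = (-2.0281,-7.1963)

Fx=-0.1404 Fy=-0.9817 x'=-2.0281 y'=-7.1963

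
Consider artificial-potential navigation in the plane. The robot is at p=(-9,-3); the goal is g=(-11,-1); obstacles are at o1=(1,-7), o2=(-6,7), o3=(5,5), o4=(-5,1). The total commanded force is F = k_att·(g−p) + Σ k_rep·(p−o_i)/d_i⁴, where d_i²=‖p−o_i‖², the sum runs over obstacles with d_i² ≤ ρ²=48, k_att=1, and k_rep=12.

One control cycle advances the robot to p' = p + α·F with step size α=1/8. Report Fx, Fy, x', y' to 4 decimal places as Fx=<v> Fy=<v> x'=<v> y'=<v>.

Fx=-2.0469 Fy=1.9531 x'=-9.2559 y'=-2.7559

F_att = 1·(g−p) = 1·(-2,2) = (-2.0000,2.0000)
o1: d²=116 > ρ²=48 → inactive
o2: d²=109 > ρ²=48 → inactive
o3: d²=260 > ρ²=48 → inactive
o4: d²=32 ≤ ρ²=48; F_rep = 12·(-4,-4)/32² = (-0.0469,-0.0469)
F = F_att + ΣF_rep = (-2.0469,1.9531)
p' = p + 1/8·F = (-9.2559,-2.7559)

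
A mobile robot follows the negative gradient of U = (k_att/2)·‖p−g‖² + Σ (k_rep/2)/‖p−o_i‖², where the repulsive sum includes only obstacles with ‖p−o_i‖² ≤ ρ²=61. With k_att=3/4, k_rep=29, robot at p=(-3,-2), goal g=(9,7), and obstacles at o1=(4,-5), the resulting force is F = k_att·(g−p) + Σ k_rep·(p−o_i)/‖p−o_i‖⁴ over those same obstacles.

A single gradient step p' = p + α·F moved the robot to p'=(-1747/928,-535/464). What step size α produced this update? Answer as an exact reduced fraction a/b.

α = 1/8

F_att = 3/4·(g−p) = 3/4·(12,9) = (9.0000,6.7500)
o1: d²=58 ≤ ρ²=61; F_rep = 29·(-7,3)/58² = (-0.0603,0.0259)
F = F_att + ΣF_rep = (8.9397,6.7759)
Δp = p'−p = (1.1175,0.8470); α = Δx/Fx = (1037/928) / (1037/116) = 1/8
check: Δy/Fy = (393/464) / (393/58) = 1/8 ✓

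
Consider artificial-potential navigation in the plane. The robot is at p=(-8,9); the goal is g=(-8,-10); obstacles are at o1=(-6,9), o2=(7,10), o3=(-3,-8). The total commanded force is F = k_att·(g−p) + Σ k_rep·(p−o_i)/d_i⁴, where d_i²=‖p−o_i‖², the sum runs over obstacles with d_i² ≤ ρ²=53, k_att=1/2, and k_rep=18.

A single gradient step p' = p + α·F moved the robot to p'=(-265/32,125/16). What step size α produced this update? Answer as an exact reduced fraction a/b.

α = 1/8

F_att = 1/2·(g−p) = 1/2·(0,-19) = (0.0000,-9.5000)
o1: d²=4 ≤ ρ²=53; F_rep = 18·(-2,0)/4² = (-2.2500,0.0000)
o2: d²=226 > ρ²=53 → inactive
o3: d²=314 > ρ²=53 → inactive
F = F_att + ΣF_rep = (-2.2500,-9.5000)
Δp = p'−p = (-0.2812,-1.1875); α = Δx/Fx = (-9/32) / (-9/4) = 1/8
check: Δy/Fy = (-19/16) / (-19/2) = 1/8 ✓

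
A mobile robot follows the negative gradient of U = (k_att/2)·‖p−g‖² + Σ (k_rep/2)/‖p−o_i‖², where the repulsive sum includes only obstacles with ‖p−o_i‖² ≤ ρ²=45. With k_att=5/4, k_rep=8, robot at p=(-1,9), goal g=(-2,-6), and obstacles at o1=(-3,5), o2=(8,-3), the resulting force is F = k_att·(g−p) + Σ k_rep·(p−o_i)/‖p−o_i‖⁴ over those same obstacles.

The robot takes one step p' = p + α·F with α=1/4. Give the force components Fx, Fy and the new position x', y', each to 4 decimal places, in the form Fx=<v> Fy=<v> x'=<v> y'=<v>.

F_att = 5/4·(g−p) = 5/4·(-1,-15) = (-1.2500,-18.7500)
o1: d²=20 ≤ ρ²=45; F_rep = 8·(2,4)/20² = (0.0400,0.0800)
o2: d²=225 > ρ²=45 → inactive
F = F_att + ΣF_rep = (-1.2100,-18.6700)
p' = p + 1/4·F = (-1.3025,4.3325)

Fx=-1.2100 Fy=-18.6700 x'=-1.3025 y'=4.3325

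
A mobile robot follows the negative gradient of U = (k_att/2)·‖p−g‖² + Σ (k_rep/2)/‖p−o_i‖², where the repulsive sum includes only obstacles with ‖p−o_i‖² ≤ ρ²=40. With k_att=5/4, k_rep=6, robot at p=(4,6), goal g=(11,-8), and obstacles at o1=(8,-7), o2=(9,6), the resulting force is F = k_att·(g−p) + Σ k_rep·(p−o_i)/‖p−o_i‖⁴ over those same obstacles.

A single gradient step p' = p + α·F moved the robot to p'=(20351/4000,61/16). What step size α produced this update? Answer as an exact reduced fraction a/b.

F_att = 5/4·(g−p) = 5/4·(7,-14) = (8.7500,-17.5000)
o1: d²=185 > ρ²=40 → inactive
o2: d²=25 ≤ ρ²=40; F_rep = 6·(-5,0)/25² = (-0.0480,0.0000)
F = F_att + ΣF_rep = (8.7020,-17.5000)
Δp = p'−p = (1.0877,-2.1875); α = Δx/Fx = (4351/4000) / (4351/500) = 1/8
check: Δy/Fy = (-35/16) / (-35/2) = 1/8 ✓

α = 1/8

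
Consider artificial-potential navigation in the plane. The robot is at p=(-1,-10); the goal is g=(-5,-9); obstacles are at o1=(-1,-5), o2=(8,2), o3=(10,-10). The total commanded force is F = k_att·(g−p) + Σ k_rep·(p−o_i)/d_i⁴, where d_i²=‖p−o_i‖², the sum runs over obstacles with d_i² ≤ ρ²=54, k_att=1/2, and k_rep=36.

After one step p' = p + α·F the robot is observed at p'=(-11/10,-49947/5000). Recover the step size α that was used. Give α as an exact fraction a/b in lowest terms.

F_att = 1/2·(g−p) = 1/2·(-4,1) = (-2.0000,0.5000)
o1: d²=25 ≤ ρ²=54; F_rep = 36·(0,-5)/25² = (0.0000,-0.2880)
o2: d²=225 > ρ²=54 → inactive
o3: d²=121 > ρ²=54 → inactive
F = F_att + ΣF_rep = (-2.0000,0.2120)
Δp = p'−p = (-0.1000,0.0106); α = Δx/Fx = (-1/10) / (-2) = 1/20
check: Δy/Fy = (53/5000) / (53/250) = 1/20 ✓

α = 1/20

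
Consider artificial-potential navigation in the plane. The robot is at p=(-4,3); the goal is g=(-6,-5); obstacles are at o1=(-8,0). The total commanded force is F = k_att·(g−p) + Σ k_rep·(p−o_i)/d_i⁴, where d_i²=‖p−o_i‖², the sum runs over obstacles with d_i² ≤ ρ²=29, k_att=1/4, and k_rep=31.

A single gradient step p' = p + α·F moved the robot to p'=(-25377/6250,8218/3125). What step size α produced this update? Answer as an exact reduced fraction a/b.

α = 1/5

F_att = 1/4·(g−p) = 1/4·(-2,-8) = (-0.5000,-2.0000)
o1: d²=25 ≤ ρ²=29; F_rep = 31·(4,3)/25² = (0.1984,0.1488)
F = F_att + ΣF_rep = (-0.3016,-1.8512)
Δp = p'−p = (-0.0603,-0.3702); α = Δx/Fx = (-377/6250) / (-377/1250) = 1/5
check: Δy/Fy = (-1157/3125) / (-1157/625) = 1/5 ✓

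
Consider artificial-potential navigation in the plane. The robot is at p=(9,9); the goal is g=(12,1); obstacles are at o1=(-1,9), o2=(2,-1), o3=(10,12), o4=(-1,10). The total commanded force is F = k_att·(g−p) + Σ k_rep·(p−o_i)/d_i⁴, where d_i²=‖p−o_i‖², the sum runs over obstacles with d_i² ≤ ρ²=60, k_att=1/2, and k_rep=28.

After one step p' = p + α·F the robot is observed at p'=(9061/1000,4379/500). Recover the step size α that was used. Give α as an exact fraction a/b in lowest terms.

α = 1/20

F_att = 1/2·(g−p) = 1/2·(3,-8) = (1.5000,-4.0000)
o1: d²=100 > ρ²=60 → inactive
o2: d²=149 > ρ²=60 → inactive
o3: d²=10 ≤ ρ²=60; F_rep = 28·(-1,-3)/10² = (-0.2800,-0.8400)
o4: d²=101 > ρ²=60 → inactive
F = F_att + ΣF_rep = (1.2200,-4.8400)
Δp = p'−p = (0.0610,-0.2420); α = Δx/Fx = (61/1000) / (61/50) = 1/20
check: Δy/Fy = (-121/500) / (-121/25) = 1/20 ✓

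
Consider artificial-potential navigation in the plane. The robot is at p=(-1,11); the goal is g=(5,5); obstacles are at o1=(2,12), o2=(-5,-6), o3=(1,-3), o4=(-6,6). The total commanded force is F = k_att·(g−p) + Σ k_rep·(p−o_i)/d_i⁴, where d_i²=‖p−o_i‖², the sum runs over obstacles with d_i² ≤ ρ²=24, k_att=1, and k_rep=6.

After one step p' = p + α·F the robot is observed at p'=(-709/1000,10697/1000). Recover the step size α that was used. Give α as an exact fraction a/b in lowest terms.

F_att = 1·(g−p) = 1·(6,-6) = (6.0000,-6.0000)
o1: d²=10 ≤ ρ²=24; F_rep = 6·(-3,-1)/10² = (-0.1800,-0.0600)
o2: d²=305 > ρ²=24 → inactive
o3: d²=200 > ρ²=24 → inactive
o4: d²=50 > ρ²=24 → inactive
F = F_att + ΣF_rep = (5.8200,-6.0600)
Δp = p'−p = (0.2910,-0.3030); α = Δx/Fx = (291/1000) / (291/50) = 1/20
check: Δy/Fy = (-303/1000) / (-303/50) = 1/20 ✓

α = 1/20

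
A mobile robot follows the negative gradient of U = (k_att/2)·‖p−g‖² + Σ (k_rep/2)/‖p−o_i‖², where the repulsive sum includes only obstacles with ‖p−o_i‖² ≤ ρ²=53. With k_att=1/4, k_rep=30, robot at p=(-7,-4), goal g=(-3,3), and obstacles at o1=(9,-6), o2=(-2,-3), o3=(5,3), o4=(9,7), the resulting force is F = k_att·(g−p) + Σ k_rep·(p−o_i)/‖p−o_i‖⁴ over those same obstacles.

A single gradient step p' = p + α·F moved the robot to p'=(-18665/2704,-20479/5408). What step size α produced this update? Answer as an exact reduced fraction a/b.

F_att = 1/4·(g−p) = 1/4·(4,7) = (1.0000,1.7500)
o1: d²=260 > ρ²=53 → inactive
o2: d²=26 ≤ ρ²=53; F_rep = 30·(-5,-1)/26² = (-0.2219,-0.0444)
o3: d²=193 > ρ²=53 → inactive
o4: d²=377 > ρ²=53 → inactive
F = F_att + ΣF_rep = (0.7781,1.7056)
Δp = p'−p = (0.0973,0.2132); α = Δx/Fx = (263/2704) / (263/338) = 1/8
check: Δy/Fy = (1153/5408) / (1153/676) = 1/8 ✓

α = 1/8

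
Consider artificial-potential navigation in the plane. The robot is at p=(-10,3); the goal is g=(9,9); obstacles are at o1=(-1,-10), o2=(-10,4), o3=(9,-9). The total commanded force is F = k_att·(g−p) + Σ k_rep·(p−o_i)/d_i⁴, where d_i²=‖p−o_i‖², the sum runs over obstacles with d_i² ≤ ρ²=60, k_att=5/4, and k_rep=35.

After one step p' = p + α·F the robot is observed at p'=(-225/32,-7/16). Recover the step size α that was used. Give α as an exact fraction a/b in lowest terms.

α = 1/8

F_att = 5/4·(g−p) = 5/4·(19,6) = (23.7500,7.5000)
o1: d²=250 > ρ²=60 → inactive
o2: d²=1 ≤ ρ²=60; F_rep = 35·(0,-1)/1² = (0.0000,-35.0000)
o3: d²=505 > ρ²=60 → inactive
F = F_att + ΣF_rep = (23.7500,-27.5000)
Δp = p'−p = (2.9688,-3.4375); α = Δx/Fx = (95/32) / (95/4) = 1/8
check: Δy/Fy = (-55/16) / (-55/2) = 1/8 ✓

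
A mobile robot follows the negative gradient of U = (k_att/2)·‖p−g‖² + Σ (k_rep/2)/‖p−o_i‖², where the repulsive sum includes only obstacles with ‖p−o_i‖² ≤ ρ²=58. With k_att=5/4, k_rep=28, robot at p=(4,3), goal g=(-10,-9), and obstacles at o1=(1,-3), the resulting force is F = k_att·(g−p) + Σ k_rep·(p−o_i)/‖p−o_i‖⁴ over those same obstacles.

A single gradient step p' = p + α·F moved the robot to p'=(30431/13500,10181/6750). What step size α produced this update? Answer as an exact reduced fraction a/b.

F_att = 5/4·(g−p) = 5/4·(-14,-12) = (-17.5000,-15.0000)
o1: d²=45 ≤ ρ²=58; F_rep = 28·(3,6)/45² = (0.0415,0.0830)
F = F_att + ΣF_rep = (-17.4585,-14.9170)
Δp = p'−p = (-1.7459,-1.4917); α = Δx/Fx = (-23569/13500) / (-23569/1350) = 1/10
check: Δy/Fy = (-10069/6750) / (-10069/675) = 1/10 ✓

α = 1/10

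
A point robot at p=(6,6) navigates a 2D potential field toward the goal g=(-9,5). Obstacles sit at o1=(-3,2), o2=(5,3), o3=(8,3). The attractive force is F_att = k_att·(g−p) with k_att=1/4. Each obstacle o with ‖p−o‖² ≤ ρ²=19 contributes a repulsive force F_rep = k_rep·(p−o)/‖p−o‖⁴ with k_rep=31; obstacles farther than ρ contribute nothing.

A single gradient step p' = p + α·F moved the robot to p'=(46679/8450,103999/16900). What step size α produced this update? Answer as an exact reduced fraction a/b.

α = 1/8

F_att = 1/4·(g−p) = 1/4·(-15,-1) = (-3.7500,-0.2500)
o1: d²=97 > ρ²=19 → inactive
o2: d²=10 ≤ ρ²=19; F_rep = 31·(1,3)/10² = (0.3100,0.9300)
o3: d²=13 ≤ ρ²=19; F_rep = 31·(-2,3)/13² = (-0.3669,0.5503)
F = F_att + ΣF_rep = (-3.8069,1.2303)
Δp = p'−p = (-0.4759,0.1538); α = Δx/Fx = (-4021/8450) / (-16084/4225) = 1/8
check: Δy/Fy = (2599/16900) / (5198/4225) = 1/8 ✓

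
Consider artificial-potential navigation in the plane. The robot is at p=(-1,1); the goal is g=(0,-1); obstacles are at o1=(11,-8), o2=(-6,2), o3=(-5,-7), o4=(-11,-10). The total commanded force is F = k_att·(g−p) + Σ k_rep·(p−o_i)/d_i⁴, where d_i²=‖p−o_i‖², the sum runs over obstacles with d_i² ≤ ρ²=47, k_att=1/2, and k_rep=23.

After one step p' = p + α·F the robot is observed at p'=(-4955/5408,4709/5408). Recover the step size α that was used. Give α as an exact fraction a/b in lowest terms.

F_att = 1/2·(g−p) = 1/2·(1,-2) = (0.5000,-1.0000)
o1: d²=225 > ρ²=47 → inactive
o2: d²=26 ≤ ρ²=47; F_rep = 23·(5,-1)/26² = (0.1701,-0.0340)
o3: d²=80 > ρ²=47 → inactive
o4: d²=221 > ρ²=47 → inactive
F = F_att + ΣF_rep = (0.6701,-1.0340)
Δp = p'−p = (0.0838,-0.1293); α = Δx/Fx = (453/5408) / (453/676) = 1/8
check: Δy/Fy = (-699/5408) / (-699/676) = 1/8 ✓

α = 1/8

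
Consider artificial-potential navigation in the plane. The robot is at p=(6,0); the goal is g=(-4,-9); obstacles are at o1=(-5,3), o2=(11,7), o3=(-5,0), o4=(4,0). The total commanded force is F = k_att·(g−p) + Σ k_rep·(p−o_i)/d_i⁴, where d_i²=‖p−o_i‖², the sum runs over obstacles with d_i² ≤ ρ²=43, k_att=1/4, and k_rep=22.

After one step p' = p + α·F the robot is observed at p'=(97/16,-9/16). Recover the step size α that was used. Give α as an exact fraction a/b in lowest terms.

α = 1/4

F_att = 1/4·(g−p) = 1/4·(-10,-9) = (-2.5000,-2.2500)
o1: d²=130 > ρ²=43 → inactive
o2: d²=74 > ρ²=43 → inactive
o3: d²=121 > ρ²=43 → inactive
o4: d²=4 ≤ ρ²=43; F_rep = 22·(2,0)/4² = (2.7500,0.0000)
F = F_att + ΣF_rep = (0.2500,-2.2500)
Δp = p'−p = (0.0625,-0.5625); α = Δx/Fx = (1/16) / (1/4) = 1/4
check: Δy/Fy = (-9/16) / (-9/4) = 1/4 ✓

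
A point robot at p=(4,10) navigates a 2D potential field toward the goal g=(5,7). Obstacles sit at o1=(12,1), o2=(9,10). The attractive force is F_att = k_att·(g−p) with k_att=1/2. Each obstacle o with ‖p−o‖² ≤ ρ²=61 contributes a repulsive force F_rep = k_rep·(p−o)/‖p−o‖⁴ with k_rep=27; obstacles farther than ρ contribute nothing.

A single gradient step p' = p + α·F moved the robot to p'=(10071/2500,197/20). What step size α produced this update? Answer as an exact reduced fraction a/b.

F_att = 1/2·(g−p) = 1/2·(1,-3) = (0.5000,-1.5000)
o1: d²=145 > ρ²=61 → inactive
o2: d²=25 ≤ ρ²=61; F_rep = 27·(-5,0)/25² = (-0.2160,0.0000)
F = F_att + ΣF_rep = (0.2840,-1.5000)
Δp = p'−p = (0.0284,-0.1500); α = Δx/Fx = (71/2500) / (71/250) = 1/10
check: Δy/Fy = (-3/20) / (-3/2) = 1/10 ✓

α = 1/10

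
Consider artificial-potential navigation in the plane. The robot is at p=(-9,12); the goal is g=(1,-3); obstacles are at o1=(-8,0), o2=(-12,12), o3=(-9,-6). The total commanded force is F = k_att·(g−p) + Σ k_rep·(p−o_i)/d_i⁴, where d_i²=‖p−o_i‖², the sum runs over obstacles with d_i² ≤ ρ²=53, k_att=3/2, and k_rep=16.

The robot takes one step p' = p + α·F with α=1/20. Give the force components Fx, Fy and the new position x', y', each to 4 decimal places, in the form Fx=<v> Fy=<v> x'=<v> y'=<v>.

F_att = 3/2·(g−p) = 3/2·(10,-15) = (15.0000,-22.5000)
o1: d²=145 > ρ²=53 → inactive
o2: d²=9 ≤ ρ²=53; F_rep = 16·(3,0)/9² = (0.5926,0.0000)
o3: d²=324 > ρ²=53 → inactive
F = F_att + ΣF_rep = (15.5926,-22.5000)
p' = p + 1/20·F = (-8.2204,10.8750)

Fx=15.5926 Fy=-22.5000 x'=-8.2204 y'=10.8750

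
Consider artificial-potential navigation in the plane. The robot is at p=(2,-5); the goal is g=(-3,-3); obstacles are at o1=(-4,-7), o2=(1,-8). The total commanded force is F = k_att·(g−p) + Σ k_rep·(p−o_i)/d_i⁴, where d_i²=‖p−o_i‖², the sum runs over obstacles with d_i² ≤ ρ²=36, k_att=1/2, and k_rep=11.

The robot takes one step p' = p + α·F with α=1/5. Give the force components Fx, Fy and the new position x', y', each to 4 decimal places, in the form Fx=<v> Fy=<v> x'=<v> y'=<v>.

Fx=-2.3900 Fy=1.3300 x'=1.5220 y'=-4.7340

F_att = 1/2·(g−p) = 1/2·(-5,2) = (-2.5000,1.0000)
o1: d²=40 > ρ²=36 → inactive
o2: d²=10 ≤ ρ²=36; F_rep = 11·(1,3)/10² = (0.1100,0.3300)
F = F_att + ΣF_rep = (-2.3900,1.3300)
p' = p + 1/5·F = (1.5220,-4.7340)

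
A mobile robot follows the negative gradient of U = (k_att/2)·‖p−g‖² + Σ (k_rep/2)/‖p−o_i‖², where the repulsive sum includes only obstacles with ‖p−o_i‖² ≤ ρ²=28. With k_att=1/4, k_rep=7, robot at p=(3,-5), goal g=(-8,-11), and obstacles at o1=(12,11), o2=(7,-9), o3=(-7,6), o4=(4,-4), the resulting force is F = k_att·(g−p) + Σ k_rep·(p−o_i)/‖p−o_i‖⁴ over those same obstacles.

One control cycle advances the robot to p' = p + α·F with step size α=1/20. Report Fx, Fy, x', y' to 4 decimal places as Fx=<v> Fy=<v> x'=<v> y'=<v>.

F_att = 1/4·(g−p) = 1/4·(-11,-6) = (-2.7500,-1.5000)
o1: d²=337 > ρ²=28 → inactive
o2: d²=32 > ρ²=28 → inactive
o3: d²=221 > ρ²=28 → inactive
o4: d²=2 ≤ ρ²=28; F_rep = 7·(-1,-1)/2² = (-1.7500,-1.7500)
F = F_att + ΣF_rep = (-4.5000,-3.2500)
p' = p + 1/20·F = (2.7750,-5.1625)

Fx=-4.5000 Fy=-3.2500 x'=2.7750 y'=-5.1625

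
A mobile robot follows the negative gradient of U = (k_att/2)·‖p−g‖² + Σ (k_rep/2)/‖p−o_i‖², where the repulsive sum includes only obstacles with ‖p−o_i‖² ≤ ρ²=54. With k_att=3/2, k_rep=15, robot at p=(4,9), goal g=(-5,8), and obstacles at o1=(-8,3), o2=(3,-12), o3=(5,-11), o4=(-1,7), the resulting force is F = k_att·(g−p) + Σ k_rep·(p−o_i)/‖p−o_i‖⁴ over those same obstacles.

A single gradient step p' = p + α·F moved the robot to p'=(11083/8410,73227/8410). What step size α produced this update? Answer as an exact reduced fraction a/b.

F_att = 3/2·(g−p) = 3/2·(-9,-1) = (-13.5000,-1.5000)
o1: d²=180 > ρ²=54 → inactive
o2: d²=442 > ρ²=54 → inactive
o3: d²=401 > ρ²=54 → inactive
o4: d²=29 ≤ ρ²=54; F_rep = 15·(5,2)/29² = (0.0892,0.0357)
F = F_att + ΣF_rep = (-13.4108,-1.4643)
Δp = p'−p = (-2.6822,-0.2929); α = Δx/Fx = (-22557/8410) / (-22557/1682) = 1/5
check: Δy/Fy = (-2463/8410) / (-2463/1682) = 1/5 ✓

α = 1/5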